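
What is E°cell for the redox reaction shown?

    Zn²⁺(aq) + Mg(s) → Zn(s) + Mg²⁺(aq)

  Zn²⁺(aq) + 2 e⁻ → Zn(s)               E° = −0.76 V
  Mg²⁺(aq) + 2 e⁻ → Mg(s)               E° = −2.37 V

+1.61 V

Zn²⁺(aq) gains electrons, so the Zn²⁺/Zn couple is the cathode; the Mg²⁺/Mg couple is the anode.
E°cell = E°(cathode) − E°(anode) = −0.76 − (−2.37) = +1.61 V.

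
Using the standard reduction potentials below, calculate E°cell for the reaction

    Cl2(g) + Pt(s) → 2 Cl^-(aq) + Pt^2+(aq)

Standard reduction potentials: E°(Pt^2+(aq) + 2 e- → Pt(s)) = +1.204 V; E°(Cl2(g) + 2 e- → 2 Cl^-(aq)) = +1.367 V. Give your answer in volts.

Cl2(g) gains electrons, so the Cl₂/Cl⁻ couple is the cathode; the Pt²⁺/Pt couple is the anode.
E°cell = E°(cathode) − E°(anode) = +1.367 − (+1.204) = +0.163 V.

+0.163 V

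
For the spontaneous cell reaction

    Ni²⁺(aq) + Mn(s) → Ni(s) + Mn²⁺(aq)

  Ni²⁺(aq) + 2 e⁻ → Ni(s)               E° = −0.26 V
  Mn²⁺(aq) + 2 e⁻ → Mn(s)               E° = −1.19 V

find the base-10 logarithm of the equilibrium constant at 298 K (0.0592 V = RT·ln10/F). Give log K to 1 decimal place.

The Ni²⁺/Ni couple is reduced (cathode); E°cell = −0.26 − (−1.19) = +0.93 V with n = 2.
At equilibrium E = 0, so log K = nE°cell / 0.0592 = (2)(+0.93) / 0.0592 = 31.4.

log K = 31.4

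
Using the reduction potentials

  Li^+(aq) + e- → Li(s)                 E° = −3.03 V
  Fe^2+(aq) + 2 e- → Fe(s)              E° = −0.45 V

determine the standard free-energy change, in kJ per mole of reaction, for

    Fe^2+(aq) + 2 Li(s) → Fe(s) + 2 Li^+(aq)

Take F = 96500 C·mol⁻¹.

In the reaction as written Fe^2+(aq) is reduced, so the Fe²⁺/Fe couple is the cathode and Li⁺/Li is the anode.
E°cell = −0.45 − (−3.03) = +2.58 V; balancing electrons gives n = 2.
ΔG° = −nFE°cell = −(2)(96500)(+2.58) J/mol = −498 kJ/mol.

−498 kJ/mol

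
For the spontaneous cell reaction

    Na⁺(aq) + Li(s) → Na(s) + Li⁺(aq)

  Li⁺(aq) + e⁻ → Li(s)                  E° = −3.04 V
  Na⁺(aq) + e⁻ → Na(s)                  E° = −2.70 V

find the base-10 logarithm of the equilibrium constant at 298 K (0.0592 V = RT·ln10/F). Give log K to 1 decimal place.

log K = 5.7

The Na⁺/Na couple is reduced (cathode); E°cell = −2.70 − (−3.04) = +0.34 V with n = 1.
At equilibrium E = 0, so log K = nE°cell / 0.0592 = (1)(+0.34) / 0.0592 = 5.7.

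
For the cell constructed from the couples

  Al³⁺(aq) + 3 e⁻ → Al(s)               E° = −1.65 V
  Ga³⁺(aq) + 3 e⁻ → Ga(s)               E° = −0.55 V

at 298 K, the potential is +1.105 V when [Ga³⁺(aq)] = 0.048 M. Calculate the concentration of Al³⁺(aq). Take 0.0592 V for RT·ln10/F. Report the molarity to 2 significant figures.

Ga³⁺/Ga is the cathode (higher E°); E°cell = −0.55 − (−1.65) = +1.10 V with n = 3.
From the Nernst equation, log Q = n(E° − E)/0.0592 = 3·(+1.10 − (+1.105))/0.0592 = −0.253.
For Ga³⁺(aq) + Al(s) → Ga(s) + Al³⁺(aq), the reaction quotient is Q = [Al³⁺(aq)] / [Ga³⁺(aq)].
Isolating [Al³⁺(aq)] in Q = 10^{−0.253} yields log [Al³⁺(aq)] = −1.572, i.e. 0.027 M.

0.027 M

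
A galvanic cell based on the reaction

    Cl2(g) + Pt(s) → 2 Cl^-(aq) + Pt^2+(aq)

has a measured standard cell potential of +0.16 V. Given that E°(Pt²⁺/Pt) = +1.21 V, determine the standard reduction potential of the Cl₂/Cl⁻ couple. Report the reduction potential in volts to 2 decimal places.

+1.37 V

In the reaction as written the Cl₂/Cl⁻ couple is reduced (cathode) and Pt²⁺/Pt is oxidized (anode), so E°cell = E°(Cl₂/Cl⁻) − E°(Pt²⁺/Pt).
E°(Cl₂/Cl⁻) = E°cell + E°(anode) = +0.16 + (+1.21) = +1.37 V.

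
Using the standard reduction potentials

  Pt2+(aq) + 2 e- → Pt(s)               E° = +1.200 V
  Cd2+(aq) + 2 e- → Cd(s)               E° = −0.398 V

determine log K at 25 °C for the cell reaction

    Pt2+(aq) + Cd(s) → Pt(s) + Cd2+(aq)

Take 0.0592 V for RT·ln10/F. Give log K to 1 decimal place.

log K = 54.0

The Pt²⁺/Pt couple is reduced (cathode); E°cell = +1.200 − (−0.398) = +1.598 V with n = 2.
At equilibrium E = 0, so log K = nE°cell / 0.0592 = (2)(+1.598) / 0.0592 = 54.0.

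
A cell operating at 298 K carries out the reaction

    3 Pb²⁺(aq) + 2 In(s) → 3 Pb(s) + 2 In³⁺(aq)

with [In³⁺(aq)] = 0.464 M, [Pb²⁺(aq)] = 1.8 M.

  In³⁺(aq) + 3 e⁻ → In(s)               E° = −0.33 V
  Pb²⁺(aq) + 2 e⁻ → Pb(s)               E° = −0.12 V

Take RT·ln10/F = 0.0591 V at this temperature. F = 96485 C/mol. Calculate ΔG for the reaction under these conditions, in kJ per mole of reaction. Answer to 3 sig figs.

−130 kJ/mol

The standard cell potential is −0.12 − (−0.33) = +0.21 V, with n = 6 electrons in the balanced equation.
Here Q = [In³⁺(aq)]^2 / [Pb²⁺(aq)]^3 = 0.0369 (log Q = −1.433), giving E = +0.21 − (0.0591/6)·(−1.433) = +0.2241 V.
Then ΔG = −nFE = −6 × 96485 × +0.2241 J/mol = −130 kJ/mol.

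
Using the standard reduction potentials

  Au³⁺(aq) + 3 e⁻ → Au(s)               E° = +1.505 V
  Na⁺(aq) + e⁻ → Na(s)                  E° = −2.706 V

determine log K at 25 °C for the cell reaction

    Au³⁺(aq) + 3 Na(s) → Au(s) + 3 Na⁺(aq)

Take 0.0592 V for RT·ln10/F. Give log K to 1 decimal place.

The Au³⁺/Au couple is reduced (cathode); E°cell = +1.505 − (−2.706) = +4.211 V with n = 3.
At equilibrium E = 0, so log K = nE°cell / 0.0592 = (3)(+4.211) / 0.0592 = 213.4.

log K = 213.4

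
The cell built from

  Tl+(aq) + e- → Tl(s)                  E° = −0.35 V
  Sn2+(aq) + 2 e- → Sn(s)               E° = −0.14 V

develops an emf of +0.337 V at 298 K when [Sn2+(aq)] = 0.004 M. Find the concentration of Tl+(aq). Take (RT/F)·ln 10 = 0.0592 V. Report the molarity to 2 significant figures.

With Sn²⁺/Sn at the cathode and Tl⁺/Tl at the anode, E°cell = −0.14 − (−0.35) = +0.21 V (n = 2).
Rearranging E = E° − (0.0592/n)·log Q gives log Q = 2(+0.21 − (+0.337))/0.0592 = −4.291.
For Sn2+(aq) + 2 Tl(s) → Sn(s) + 2 Tl+(aq), the reaction quotient is Q = [Tl+(aq)]^2 / [Sn2+(aq)].
Isolating [Tl+(aq)] in Q = 10^{−4.291} yields log [Tl+(aq)] = −3.344, i.e. 0.00045 M.

0.00045 M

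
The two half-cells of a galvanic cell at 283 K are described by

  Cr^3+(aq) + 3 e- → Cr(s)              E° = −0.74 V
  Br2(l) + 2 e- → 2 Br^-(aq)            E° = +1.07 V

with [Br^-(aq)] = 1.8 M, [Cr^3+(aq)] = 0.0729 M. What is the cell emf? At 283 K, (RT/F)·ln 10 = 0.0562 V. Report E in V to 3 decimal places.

Br₂/Br⁻ is reduced (cathode, E° = +1.07 V) and Cr³⁺/Cr is oxidized (anode).
E°cell = +1.07 − (−0.74) = +1.81 V, with n = 6 electrons transferred.
The balanced reaction is 3 Br2(l) + 2 Cr(s) → 6 Br^-(aq) + 2 Cr^3+(aq), so Q = [Br^-(aq)]^6·[Cr^3+(aq)]^2 = 0.181 and log Q = −0.743.
By the Nernst equation, E = +1.81 − (0.0562/6)·(−0.743) = +1.817 V.

+1.817 V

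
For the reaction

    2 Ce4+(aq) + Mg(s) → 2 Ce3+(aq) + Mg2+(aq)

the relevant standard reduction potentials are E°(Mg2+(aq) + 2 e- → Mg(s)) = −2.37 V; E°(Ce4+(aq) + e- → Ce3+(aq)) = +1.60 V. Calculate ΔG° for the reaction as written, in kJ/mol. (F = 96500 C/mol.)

−766 kJ/mol

In the reaction as written Ce4+(aq) is reduced, so the Ce⁴⁺/Ce³⁺ couple is the cathode and Mg²⁺/Mg is the anode.
E°cell = +1.60 − (−2.37) = +3.97 V; balancing electrons gives n = 2.
ΔG° = −nFE°cell = −(2)(96500)(+3.97) J/mol = −766 kJ/mol.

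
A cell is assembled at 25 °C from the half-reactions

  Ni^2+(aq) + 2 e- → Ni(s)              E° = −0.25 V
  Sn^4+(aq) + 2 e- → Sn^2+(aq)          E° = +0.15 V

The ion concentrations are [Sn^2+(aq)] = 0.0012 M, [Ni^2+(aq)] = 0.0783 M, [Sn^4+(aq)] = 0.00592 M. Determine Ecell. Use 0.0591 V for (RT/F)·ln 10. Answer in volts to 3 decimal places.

+0.453 V

Sn⁴⁺/Sn²⁺ is reduced (cathode, E° = +0.15 V) and Ni²⁺/Ni is oxidized (anode).
E°cell = E°cat − E°an = +0.15 − (−0.25) = +0.40 V; n = 2.
The balanced reaction is Sn^4+(aq) + Ni(s) → Sn^2+(aq) + Ni^2+(aq), so Q = ([Sn^2+(aq)]·[Ni^2+(aq)]) / [Sn^4+(aq)] = 0.0159 and log Q = −1.799.
By the Nernst equation, E = +0.40 − (0.0591/2)·(−1.799) = +0.453 V.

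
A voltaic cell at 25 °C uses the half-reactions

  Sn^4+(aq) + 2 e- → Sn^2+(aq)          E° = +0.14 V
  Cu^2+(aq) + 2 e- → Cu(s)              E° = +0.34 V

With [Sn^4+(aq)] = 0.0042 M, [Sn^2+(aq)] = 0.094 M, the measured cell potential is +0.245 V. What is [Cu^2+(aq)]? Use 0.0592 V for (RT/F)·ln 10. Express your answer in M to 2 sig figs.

With Cu²⁺/Cu at the cathode and Sn⁴⁺/Sn²⁺ at the anode, E°cell = +0.34 − (+0.14) = +0.20 V (n = 2).
Since E = E° − (0.0592/n)·log Q, log Q = n(E° − E)/0.0592 = −1.520.
For Cu^2+(aq) + Sn^2+(aq) → Cu(s) + Sn^4+(aq), the reaction quotient is Q = [Sn^4+(aq)] / ([Cu^2+(aq)]·[Sn^2+(aq)]).
Substituting the known concentrations and solving, log [Cu^2+(aq)] = 0.170 and [Cu^2+(aq)] = 1.5 M.

1.5 M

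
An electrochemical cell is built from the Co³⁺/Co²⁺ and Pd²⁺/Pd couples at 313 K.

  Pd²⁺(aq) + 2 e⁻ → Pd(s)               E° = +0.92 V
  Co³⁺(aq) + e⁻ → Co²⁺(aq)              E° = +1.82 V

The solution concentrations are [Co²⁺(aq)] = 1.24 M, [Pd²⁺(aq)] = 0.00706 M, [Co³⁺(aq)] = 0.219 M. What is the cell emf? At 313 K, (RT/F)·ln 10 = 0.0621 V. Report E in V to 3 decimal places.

The Co³⁺/Co²⁺ couple has the more positive E°, so it is the cathode; Pd²⁺/Pd is the anode.
The standard potential is +1.82 − (+0.92) = +0.90 V and the balanced reaction transfers n = 2 electrons.
Balancing gives 2 Co³⁺(aq) + Pd(s) → 2 Co²⁺(aq) + Pd²⁺(aq); hence Q = ([Co²⁺(aq)]^2·[Pd²⁺(aq)]) / [Co³⁺(aq)]^2 = 0.226 (log Q = −0.645).
E = E° − (0.0621/n)·log Q = +0.90 − (0.0621/2)(−0.645) = +0.920 V.

+0.920 V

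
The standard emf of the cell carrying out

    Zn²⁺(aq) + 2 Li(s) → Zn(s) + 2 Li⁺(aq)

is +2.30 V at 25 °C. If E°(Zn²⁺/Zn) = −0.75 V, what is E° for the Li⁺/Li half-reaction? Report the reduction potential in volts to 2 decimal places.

−3.05 V

In the reaction as written the Zn²⁺/Zn couple is reduced (cathode) and Li⁺/Li is oxidized (anode), so E°cell = E°(Zn²⁺/Zn) − E°(Li⁺/Li).
E°(Li⁺/Li) = E°(cathode) − E°cell = −0.75 − (+2.30) = −3.05 V.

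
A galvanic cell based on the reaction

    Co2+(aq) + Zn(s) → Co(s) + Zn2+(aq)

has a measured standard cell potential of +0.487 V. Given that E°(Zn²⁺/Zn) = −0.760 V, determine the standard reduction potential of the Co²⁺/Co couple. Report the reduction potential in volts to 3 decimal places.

In the reaction as written the Co²⁺/Co couple is reduced (cathode) and Zn²⁺/Zn is oxidized (anode), so E°cell = E°(Co²⁺/Co) − E°(Zn²⁺/Zn).
E°(Co²⁺/Co) = E°cell + E°(anode) = +0.487 + (−0.760) = −0.273 V.

−0.273 V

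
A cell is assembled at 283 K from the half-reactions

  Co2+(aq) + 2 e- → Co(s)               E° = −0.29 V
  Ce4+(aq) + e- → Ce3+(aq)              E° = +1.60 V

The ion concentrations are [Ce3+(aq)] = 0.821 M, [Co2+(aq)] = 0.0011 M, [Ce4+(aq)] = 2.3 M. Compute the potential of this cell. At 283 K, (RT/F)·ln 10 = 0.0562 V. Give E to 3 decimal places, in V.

+1.998 V

Since E°(Ce⁴⁺/Ce³⁺) > E°(Co²⁺/Co), Ce⁴⁺/Ce³⁺ serves as the cathode.
E°cell = +1.60 − (−0.29) = +1.89 V, with n = 2 electrons transferred.
The balanced reaction is 2 Ce4+(aq) + Co(s) → 2 Ce3+(aq) + Co2+(aq), so Q = ([Ce3+(aq)]^2·[Co2+(aq)]) / [Ce4+(aq)]^2 = 0.00014 and log Q = −3.853.
By the Nernst equation, E = +1.89 − (0.0562/2)·(−3.853) = +1.998 V.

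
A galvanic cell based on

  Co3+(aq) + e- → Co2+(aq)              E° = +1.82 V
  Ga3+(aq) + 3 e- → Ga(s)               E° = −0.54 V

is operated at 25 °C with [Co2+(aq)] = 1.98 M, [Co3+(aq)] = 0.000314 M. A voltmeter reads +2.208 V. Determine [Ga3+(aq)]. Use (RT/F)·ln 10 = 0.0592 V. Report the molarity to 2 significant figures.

Co³⁺/Co²⁺ is the cathode (higher E°); E°cell = +1.82 − (−0.54) = +2.36 V with n = 3.
Since E = E° − (0.0592/n)·log Q, log Q = n(E° − E)/0.0592 = 7.703.
For 3 Co3+(aq) + Ga(s) → 3 Co2+(aq) + Ga3+(aq), the reaction quotient is Q = ([Co2+(aq)]^3·[Ga3+(aq)]) / [Co3+(aq)]^3.
Isolating [Ga3+(aq)] in Q = 10^{7.703} yields log [Ga3+(aq)] = −3.696, i.e. 0.00020 M.

0.00020 M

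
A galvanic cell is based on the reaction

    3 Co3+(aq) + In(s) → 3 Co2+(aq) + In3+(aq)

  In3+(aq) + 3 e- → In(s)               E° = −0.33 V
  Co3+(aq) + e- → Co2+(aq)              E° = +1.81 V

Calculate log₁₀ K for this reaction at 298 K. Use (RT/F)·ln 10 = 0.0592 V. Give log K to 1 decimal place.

The Co³⁺/Co²⁺ couple is reduced (cathode); E°cell = +1.81 − (−0.33) = +2.14 V with n = 3.
At equilibrium E = 0, so log K = nE°cell / 0.0592 = (3)(+2.14) / 0.0592 = 108.4.

log K = 108.4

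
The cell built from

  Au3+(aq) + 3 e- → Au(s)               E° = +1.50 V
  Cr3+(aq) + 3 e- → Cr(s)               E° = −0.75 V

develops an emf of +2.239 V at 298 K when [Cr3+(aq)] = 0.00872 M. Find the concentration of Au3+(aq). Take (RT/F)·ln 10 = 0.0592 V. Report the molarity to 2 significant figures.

Au³⁺/Au is the cathode (higher E°); E°cell = +1.50 − (−0.75) = +2.25 V with n = 3.
From the Nernst equation, log Q = n(E° − E)/0.0592 = 3·(+2.25 − (+2.239))/0.0592 = 0.557.
Balancing electrons gives Au3+(aq) + Cr(s) → Au(s) + Cr3+(aq); thus Q = [Cr3+(aq)] / [Au3+(aq)].
Isolating [Au3+(aq)] in Q = 10^{0.557} yields log [Au3+(aq)] = −2.616, i.e. 0.0024 M.

0.0024 M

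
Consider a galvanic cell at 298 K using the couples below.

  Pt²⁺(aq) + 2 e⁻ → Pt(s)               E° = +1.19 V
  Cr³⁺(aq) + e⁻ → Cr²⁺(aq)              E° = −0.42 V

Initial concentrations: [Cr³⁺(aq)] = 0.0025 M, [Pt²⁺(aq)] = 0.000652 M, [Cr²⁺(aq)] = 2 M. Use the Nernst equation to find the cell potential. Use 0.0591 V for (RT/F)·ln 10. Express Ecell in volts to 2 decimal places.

The Pt²⁺/Pt couple has the more positive E°, so it is the cathode; Cr³⁺/Cr²⁺ is the anode.
E°cell = +1.19 − (−0.42) = +1.61 V, with n = 2 electrons transferred.
Balancing gives Pt²⁺(aq) + 2 Cr²⁺(aq) → Pt(s) + 2 Cr³⁺(aq); hence Q = [Cr³⁺(aq)]^2 / ([Pt²⁺(aq)]·[Cr²⁺(aq)]^2) = 0.0024 (log Q = −2.620).
E = E° − (0.0591/n)·log Q = +1.61 − (0.0591/2)(−2.620) = +1.69 V.

+1.69 V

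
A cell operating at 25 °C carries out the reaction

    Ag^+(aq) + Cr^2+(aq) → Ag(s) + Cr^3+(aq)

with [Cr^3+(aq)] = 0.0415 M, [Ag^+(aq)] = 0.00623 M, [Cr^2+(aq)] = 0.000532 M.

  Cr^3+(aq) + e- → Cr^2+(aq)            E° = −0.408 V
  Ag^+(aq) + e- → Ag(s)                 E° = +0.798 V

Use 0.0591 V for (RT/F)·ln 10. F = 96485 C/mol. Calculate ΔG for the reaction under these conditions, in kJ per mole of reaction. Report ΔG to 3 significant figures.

−93.0 kJ/mol

E°cell = +0.798 − (−0.408) = +1.206 V; the balanced reaction transfers n = 1 electron.
Here Q = [Cr^3+(aq)] / ([Ag^+(aq)]·[Cr^2+(aq)]) = 1.25×10^4 (log Q = 4.098), giving E = +1.206 − (0.0591/1)·(4.098) = +0.9638 V.
ΔG = −nFE = −(1)(96485)(+0.9638) J/mol = −93.0 kJ/mol.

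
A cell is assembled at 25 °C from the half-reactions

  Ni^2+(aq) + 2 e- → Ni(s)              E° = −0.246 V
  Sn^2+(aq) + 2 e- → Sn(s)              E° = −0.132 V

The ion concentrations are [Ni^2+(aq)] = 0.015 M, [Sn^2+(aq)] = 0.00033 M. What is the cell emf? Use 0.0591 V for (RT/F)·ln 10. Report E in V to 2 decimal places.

+0.07 V

The Sn²⁺/Sn couple has the more positive E°, so it is the cathode; Ni²⁺/Ni is the anode.
The standard potential is −0.132 − (−0.246) = +0.114 V and the balanced reaction transfers n = 2 electrons.
For the overall reaction Sn^2+(aq) + Ni(s) → Sn(s) + Ni^2+(aq), Q = [Ni^2+(aq)] / [Sn^2+(aq)] = 45.5, giving log Q = 1.658.
Applying E = E° − (RT ln10/nF)·log Q gives +0.114 − (0.0591/2)(1.658) = +0.07 V.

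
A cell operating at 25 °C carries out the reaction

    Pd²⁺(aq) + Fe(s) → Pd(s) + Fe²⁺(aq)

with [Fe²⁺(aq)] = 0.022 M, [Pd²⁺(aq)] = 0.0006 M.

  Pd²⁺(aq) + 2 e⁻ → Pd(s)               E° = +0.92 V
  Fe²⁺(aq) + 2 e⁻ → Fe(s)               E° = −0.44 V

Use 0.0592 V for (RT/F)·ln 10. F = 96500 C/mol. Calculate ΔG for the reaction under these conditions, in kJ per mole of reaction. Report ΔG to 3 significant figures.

E°cell = +0.92 − (−0.44) = +1.36 V; the balanced reaction transfers n = 2 electrons.
Here Q = [Fe²⁺(aq)] / [Pd²⁺(aq)] = 36.7 (log Q = 1.564), giving E = +1.36 − (0.0592/2)·(1.564) = +1.3137 V.
ΔG = −nFE = −(2)(96500)(+1.3137) J/mol = −254 kJ/mol.

−254 kJ/mol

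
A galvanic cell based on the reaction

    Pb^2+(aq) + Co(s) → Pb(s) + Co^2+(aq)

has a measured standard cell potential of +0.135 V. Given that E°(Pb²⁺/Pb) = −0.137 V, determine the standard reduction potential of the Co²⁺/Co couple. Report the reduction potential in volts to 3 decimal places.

−0.272 V

In the reaction as written the Pb²⁺/Pb couple is reduced (cathode) and Co²⁺/Co is oxidized (anode), so E°cell = E°(Pb²⁺/Pb) − E°(Co²⁺/Co).
E°(Co²⁺/Co) = E°(cathode) − E°cell = −0.137 − (+0.135) = −0.272 V.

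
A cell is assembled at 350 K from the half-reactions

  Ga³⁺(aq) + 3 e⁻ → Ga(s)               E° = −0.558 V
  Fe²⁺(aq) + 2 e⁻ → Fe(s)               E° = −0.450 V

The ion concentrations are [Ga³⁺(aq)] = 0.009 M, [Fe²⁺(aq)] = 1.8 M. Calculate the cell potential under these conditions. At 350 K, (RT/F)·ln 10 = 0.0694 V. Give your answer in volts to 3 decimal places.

+0.164 V

Since E°(Fe²⁺/Fe) > E°(Ga³⁺/Ga), Fe²⁺/Fe serves as the cathode.
E°cell = −0.450 − (−0.558) = +0.108 V, with n = 6 electrons transferred.
The balanced reaction is 3 Fe²⁺(aq) + 2 Ga(s) → 3 Fe(s) + 2 Ga³⁺(aq), so Q = [Ga³⁺(aq)]^2 / [Fe²⁺(aq)]^3 = 1.39×10^−5 and log Q = −4.857.
E = E° − (0.0694/n)·log Q = +0.108 − (0.0694/6)(−4.857) = +0.164 V.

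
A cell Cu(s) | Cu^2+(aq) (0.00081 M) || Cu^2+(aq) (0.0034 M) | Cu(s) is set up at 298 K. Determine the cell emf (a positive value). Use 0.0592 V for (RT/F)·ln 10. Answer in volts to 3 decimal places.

For a concentration cell E°cell = 0, since both electrodes use the same couple.
The compartment with the higher Cu^2+(aq) concentration (0.0034 M) acts as the cathode; ions are reduced there and produced at the dilute (0.00081 M) anode.
With n = 2, Ecell = −(0.0592/2)·log([dilute]/[conc]) = −(0.0592/2)·log(0.00081/0.0034) = +0.018 V.

0.018 V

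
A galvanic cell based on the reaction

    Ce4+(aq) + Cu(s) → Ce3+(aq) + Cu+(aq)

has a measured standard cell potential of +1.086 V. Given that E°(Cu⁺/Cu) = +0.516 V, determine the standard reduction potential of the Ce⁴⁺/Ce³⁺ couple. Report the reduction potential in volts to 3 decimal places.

In the reaction as written the Ce⁴⁺/Ce³⁺ couple is reduced (cathode) and Cu⁺/Cu is oxidized (anode), so E°cell = E°(Ce⁴⁺/Ce³⁺) − E°(Cu⁺/Cu).
E°(Ce⁴⁺/Ce³⁺) = E°cell + E°(anode) = +1.086 + (+0.516) = +1.602 V.

+1.602 V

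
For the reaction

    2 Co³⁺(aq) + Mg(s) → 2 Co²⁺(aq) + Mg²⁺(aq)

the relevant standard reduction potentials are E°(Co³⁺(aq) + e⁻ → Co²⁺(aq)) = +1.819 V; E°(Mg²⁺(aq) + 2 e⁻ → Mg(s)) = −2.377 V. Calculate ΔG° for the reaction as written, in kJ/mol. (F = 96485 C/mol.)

In the reaction as written Co³⁺(aq) is reduced, so the Co³⁺/Co²⁺ couple is the cathode and Mg²⁺/Mg is the anode.
E°cell = +1.819 − (−2.377) = +4.196 V; balancing electrons gives n = 2.
ΔG° = −nFE°cell = −(2)(96485)(+4.196) J/mol = −810 kJ/mol.

−810 kJ/mol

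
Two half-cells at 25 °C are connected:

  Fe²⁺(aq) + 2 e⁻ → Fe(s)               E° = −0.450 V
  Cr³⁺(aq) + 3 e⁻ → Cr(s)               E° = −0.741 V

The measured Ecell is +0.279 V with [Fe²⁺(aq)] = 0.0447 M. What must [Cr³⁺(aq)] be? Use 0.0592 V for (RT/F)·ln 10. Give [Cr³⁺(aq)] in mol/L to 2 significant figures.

The Fe²⁺/Fe couple has the larger reduction potential, so it is the cathode: E°cell = −0.450 − (−0.741) = +0.291 V and n = 6.
From the Nernst equation, log Q = n(E° − E)/0.0592 = 6·(+0.291 − (+0.279))/0.0592 = 1.216.
Balancing electrons gives 3 Fe²⁺(aq) + 2 Cr(s) → 3 Fe(s) + 2 Cr³⁺(aq); thus Q = [Cr³⁺(aq)]^2 / [Fe²⁺(aq)]^3.
Substituting the known concentrations and solving, log [Cr³⁺(aq)] = −1.417 and [Cr³⁺(aq)] = 0.038 M.

0.038 M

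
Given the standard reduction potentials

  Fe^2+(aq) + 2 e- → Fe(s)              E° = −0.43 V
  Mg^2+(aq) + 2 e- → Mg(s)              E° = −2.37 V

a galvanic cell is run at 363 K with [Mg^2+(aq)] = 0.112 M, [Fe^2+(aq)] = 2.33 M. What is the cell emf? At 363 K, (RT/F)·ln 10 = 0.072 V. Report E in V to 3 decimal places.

+1.987 V

The Fe²⁺/Fe couple has the more positive E°, so it is the cathode; Mg²⁺/Mg is the anode.
E°cell = −0.43 − (−2.37) = +1.94 V, with n = 2 electrons transferred.
Balancing gives Fe^2+(aq) + Mg(s) → Fe(s) + Mg^2+(aq); hence Q = [Mg^2+(aq)] / [Fe^2+(aq)] = 0.0481 (log Q = −1.318).
Applying E = E° − (RT ln10/nF)·log Q gives +1.94 − (0.072/2)(−1.318) = +1.987 V.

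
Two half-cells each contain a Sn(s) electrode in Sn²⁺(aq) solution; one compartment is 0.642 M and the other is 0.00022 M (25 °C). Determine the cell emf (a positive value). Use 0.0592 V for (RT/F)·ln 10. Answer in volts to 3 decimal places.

0.103 V

For a concentration cell E°cell = 0, since both electrodes use the same couple.
The compartment with the higher Sn²⁺(aq) concentration (0.642 M) acts as the cathode; ions are reduced there and produced at the dilute (0.00022 M) anode.
With n = 2, Ecell = −(0.0592/2)·log([dilute]/[conc]) = −(0.0592/2)·log(0.00022/0.642) = +0.103 V.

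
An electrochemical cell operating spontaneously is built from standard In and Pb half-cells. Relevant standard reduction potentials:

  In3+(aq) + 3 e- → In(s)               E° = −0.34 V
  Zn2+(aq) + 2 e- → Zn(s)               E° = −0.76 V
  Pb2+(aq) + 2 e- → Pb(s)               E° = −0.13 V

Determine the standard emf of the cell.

The Pb²⁺/Pb couple has the higher E°, so Pb ion is reduced (cathode) and In is oxidized (anode).
E°cell = E°(cathode) − E°(anode) = −0.13 − (−0.34) = +0.21 V.

+0.21 V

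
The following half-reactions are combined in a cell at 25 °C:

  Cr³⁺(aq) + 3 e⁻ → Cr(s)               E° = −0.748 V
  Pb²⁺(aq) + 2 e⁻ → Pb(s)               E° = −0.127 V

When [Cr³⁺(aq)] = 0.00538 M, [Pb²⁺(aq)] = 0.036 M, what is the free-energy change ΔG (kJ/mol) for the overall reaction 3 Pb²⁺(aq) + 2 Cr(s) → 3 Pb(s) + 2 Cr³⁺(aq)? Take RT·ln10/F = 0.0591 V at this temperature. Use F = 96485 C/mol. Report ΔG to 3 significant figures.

With Pb²⁺/Pb reduced at the cathode, E°cell = −0.127 − (−0.748) = +0.621 V and n = 6.
Here Q = [Cr³⁺(aq)]^2 / [Pb²⁺(aq)]^3 = 0.62 (log Q = −0.207), giving E = +0.621 − (0.0591/6)·(−0.207) = +0.6230 V.
Then ΔG = −nFE = −6 × 96485 × +0.6230 J/mol = −361 kJ/mol.

−361 kJ/mol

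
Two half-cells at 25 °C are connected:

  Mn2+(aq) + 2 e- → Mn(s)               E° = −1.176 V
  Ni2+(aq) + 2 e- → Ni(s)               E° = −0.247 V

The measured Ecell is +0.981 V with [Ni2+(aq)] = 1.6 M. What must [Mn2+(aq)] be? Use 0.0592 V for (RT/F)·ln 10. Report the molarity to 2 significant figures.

The Ni²⁺/Ni couple has the larger reduction potential, so it is the cathode: E°cell = −0.247 − (−1.176) = +0.929 V and n = 2.
From the Nernst equation, log Q = n(E° − E)/0.0592 = 2·(+0.929 − (+0.981))/0.0592 = −1.757.
The balanced reaction is Ni2+(aq) + Mn(s) → Ni(s) + Mn2+(aq), so Q = [Mn2+(aq)] / [Ni2+(aq)].
Solving for the unknown gives log [Mn2+(aq)] = −1.553, so [Mn2+(aq)] ≈ 0.028 M.

0.028 M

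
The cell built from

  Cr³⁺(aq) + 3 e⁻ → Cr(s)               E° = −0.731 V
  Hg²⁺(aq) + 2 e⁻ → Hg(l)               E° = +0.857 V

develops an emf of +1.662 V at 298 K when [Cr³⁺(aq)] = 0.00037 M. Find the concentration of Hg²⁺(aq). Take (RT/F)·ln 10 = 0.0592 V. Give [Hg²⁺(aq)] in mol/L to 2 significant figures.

With Hg²⁺/Hg at the cathode and Cr³⁺/Cr at the anode, E°cell = +0.857 − (−0.731) = +1.588 V (n = 6).
Rearranging E = E° − (0.0592/n)·log Q gives log Q = 6(+1.588 − (+1.662))/0.0592 = −7.500.
Balancing electrons gives 3 Hg²⁺(aq) + 2 Cr(s) → 3 Hg(l) + 2 Cr³⁺(aq); thus Q = [Cr³⁺(aq)]^2 / [Hg²⁺(aq)]^3.
Substituting the known concentrations and solving, log [Hg²⁺(aq)] = 0.212 and [Hg²⁺(aq)] = 1.6 M.

1.6 M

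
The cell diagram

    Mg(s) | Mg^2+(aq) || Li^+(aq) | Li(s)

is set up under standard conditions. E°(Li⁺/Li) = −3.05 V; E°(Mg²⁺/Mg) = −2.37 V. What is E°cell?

−0.68 V

By convention the left-hand electrode in cell notation is the anode (oxidation) and the right-hand electrode is the cathode (reduction).
E°cell = E°(right) − E°(left) = −3.05 − (−2.37) = −0.68 V.
The negative sign shows that, as written, the cell would require an external voltage to drive the reaction.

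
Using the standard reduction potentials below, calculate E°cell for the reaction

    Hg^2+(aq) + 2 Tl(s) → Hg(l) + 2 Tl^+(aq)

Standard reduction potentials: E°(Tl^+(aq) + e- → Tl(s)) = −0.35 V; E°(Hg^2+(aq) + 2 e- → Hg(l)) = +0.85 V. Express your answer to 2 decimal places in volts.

+1.20 V

Hg^2+(aq) gains electrons, so the Hg²⁺/Hg couple is the cathode; the Tl⁺/Tl couple is the anode.
E°cell = E°(cathode) − E°(anode) = +0.85 − (−0.35) = +1.20 V.
The positive value indicates the reaction is spontaneous as written.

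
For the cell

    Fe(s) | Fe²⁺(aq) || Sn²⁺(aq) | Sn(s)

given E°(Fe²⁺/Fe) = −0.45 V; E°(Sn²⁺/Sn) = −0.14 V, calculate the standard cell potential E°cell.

By convention the left-hand electrode in cell notation is the anode (oxidation) and the right-hand electrode is the cathode (reduction).
E°cell = E°(right) − E°(left) = −0.14 − (−0.45) = +0.31 V.

+0.31 V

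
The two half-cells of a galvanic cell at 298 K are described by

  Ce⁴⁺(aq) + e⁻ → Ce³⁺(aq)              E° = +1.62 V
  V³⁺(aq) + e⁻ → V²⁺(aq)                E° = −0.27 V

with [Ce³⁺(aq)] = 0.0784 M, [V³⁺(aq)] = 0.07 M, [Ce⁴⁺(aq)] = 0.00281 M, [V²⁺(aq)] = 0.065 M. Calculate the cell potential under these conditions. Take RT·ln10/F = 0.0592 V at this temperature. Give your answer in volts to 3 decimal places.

The Ce⁴⁺/Ce³⁺ couple has the more positive E°, so it is the cathode; V³⁺/V²⁺ is the anode.
E°cell = +1.62 − (−0.27) = +1.89 V, with n = 1 electron transferred.
For the overall reaction Ce⁴⁺(aq) + V²⁺(aq) → Ce³⁺(aq) + V³⁺(aq), Q = ([Ce³⁺(aq)]·[V³⁺(aq)]) / ([Ce⁴⁺(aq)]·[V²⁺(aq)]) = 30, giving log Q = 1.478.
Applying E = E° − (RT ln10/nF)·log Q gives +1.89 − (0.0592/1)(1.478) = +1.803 V.

+1.803 V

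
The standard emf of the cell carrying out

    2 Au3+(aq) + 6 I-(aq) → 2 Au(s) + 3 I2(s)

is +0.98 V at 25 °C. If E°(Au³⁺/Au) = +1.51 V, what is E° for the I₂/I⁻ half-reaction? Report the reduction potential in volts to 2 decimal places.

In the reaction as written the Au³⁺/Au couple is reduced (cathode) and I₂/I⁻ is oxidized (anode), so E°cell = E°(Au³⁺/Au) − E°(I₂/I⁻).
E°(I₂/I⁻) = E°(cathode) − E°cell = +1.51 − (+0.98) = +0.53 V.

+0.53 V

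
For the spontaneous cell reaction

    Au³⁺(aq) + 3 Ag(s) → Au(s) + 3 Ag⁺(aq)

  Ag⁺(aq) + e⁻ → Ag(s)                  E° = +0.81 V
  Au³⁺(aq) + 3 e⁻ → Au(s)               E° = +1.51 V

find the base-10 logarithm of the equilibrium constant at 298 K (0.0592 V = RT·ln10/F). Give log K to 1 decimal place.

log K = 35.5

The Au³⁺/Au couple is reduced (cathode); E°cell = +1.51 − (+0.81) = +0.70 V with n = 3.
At equilibrium E = 0, so log K = nE°cell / 0.0592 = (3)(+0.70) / 0.0592 = 35.5.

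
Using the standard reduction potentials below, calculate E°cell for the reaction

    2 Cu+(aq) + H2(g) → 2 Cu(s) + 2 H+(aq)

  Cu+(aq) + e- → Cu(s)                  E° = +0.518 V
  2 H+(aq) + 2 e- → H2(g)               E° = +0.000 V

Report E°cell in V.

In the reaction as written, Cu+(aq) is reduced (cathode) and H+(aq) is produced by oxidation at the anode.
E°cell = E°(cathode) − E°(anode) = +0.518 − (+0.000) = +0.518 V.

+0.518 V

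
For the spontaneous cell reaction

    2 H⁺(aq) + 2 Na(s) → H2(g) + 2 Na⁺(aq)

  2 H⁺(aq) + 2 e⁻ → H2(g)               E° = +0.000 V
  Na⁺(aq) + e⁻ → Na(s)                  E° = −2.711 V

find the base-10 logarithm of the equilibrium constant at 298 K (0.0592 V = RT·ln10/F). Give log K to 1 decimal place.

log K = 91.6

The 2H⁺/H₂ couple is reduced (cathode); E°cell = +0.000 − (−2.711) = +2.711 V with n = 2.
At equilibrium E = 0, so log K = nE°cell / 0.0592 = (2)(+2.711) / 0.0592 = 91.6.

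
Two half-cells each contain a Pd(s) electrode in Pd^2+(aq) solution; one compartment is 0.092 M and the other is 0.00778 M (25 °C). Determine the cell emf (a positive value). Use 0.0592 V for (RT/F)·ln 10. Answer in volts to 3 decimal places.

0.032 V

For a concentration cell E°cell = 0, since both electrodes use the same couple.
The compartment with the higher Pd^2+(aq) concentration (0.092 M) acts as the cathode; ions are reduced there and produced at the dilute (0.00778 M) anode.
With n = 2, Ecell = −(0.0592/2)·log([dilute]/[conc]) = −(0.0592/2)·log(0.00778/0.092) = +0.032 V.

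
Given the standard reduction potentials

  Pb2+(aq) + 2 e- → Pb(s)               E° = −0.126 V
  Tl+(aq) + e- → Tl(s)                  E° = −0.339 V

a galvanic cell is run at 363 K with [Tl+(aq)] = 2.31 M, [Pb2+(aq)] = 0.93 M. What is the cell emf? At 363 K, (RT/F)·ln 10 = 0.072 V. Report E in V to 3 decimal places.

+0.186 V

Since E°(Pb²⁺/Pb) > E°(Tl⁺/Tl), Pb²⁺/Pb serves as the cathode.
The standard potential is −0.126 − (−0.339) = +0.213 V and the balanced reaction transfers n = 2 electrons.
The balanced reaction is Pb2+(aq) + 2 Tl(s) → Pb(s) + 2 Tl+(aq), so Q = [Tl+(aq)]^2 / [Pb2+(aq)] = 5.74 and log Q = 0.759.
By the Nernst equation, E = +0.213 − (0.072/2)·(0.759) = +0.186 V.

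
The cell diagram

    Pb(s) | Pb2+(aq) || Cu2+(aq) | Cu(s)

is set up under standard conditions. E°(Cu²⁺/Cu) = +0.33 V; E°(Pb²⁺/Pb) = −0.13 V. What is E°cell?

+0.46 V

By convention the left-hand electrode in cell notation is the anode (oxidation) and the right-hand electrode is the cathode (reduction).
E°cell = E°(right) − E°(left) = +0.33 − (−0.13) = +0.46 V.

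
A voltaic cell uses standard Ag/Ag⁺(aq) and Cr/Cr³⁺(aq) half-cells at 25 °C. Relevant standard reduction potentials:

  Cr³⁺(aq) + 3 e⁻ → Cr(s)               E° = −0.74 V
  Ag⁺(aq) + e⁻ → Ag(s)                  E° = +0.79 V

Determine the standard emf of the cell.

The Ag⁺/Ag couple has the higher E°, so Ag ion is reduced (cathode) and Cr is oxidized (anode).
E°cell = E°(cathode) − E°(anode) = +0.79 − (−0.74) = +1.53 V.

+1.53 V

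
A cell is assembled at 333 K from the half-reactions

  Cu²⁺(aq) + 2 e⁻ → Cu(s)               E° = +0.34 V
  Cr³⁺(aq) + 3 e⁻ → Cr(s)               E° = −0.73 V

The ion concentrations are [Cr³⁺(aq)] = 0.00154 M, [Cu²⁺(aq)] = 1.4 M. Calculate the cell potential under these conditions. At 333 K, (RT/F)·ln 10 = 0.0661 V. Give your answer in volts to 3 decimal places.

+1.137 V

Cu²⁺/Cu is reduced (cathode, E° = +0.34 V) and Cr³⁺/Cr is oxidized (anode).
E°cell = E°cat − E°an = +0.34 − (−0.73) = +1.07 V; n = 6.
The balanced reaction is 3 Cu²⁺(aq) + 2 Cr(s) → 3 Cu(s) + 2 Cr³⁺(aq), so Q = [Cr³⁺(aq)]^2 / [Cu²⁺(aq)]^3 = 8.64×10^−7 and log Q = −6.063.
Applying E = E° − (RT ln10/nF)·log Q gives +1.07 − (0.0661/6)(−6.063) = +1.137 V.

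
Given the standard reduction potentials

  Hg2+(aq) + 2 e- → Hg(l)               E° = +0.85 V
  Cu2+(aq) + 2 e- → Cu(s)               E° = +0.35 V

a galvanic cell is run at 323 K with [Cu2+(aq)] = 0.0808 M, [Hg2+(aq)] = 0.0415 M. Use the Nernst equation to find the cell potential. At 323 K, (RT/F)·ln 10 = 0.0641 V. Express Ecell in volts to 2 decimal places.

+0.49 V

Hg²⁺/Hg is reduced (cathode, E° = +0.85 V) and Cu²⁺/Cu is oxidized (anode).
The standard potential is +0.85 − (+0.35) = +0.50 V and the balanced reaction transfers n = 2 electrons.
Balancing gives Hg2+(aq) + Cu(s) → Hg(l) + Cu2+(aq); hence Q = [Cu2+(aq)] / [Hg2+(aq)] = 1.95 (log Q = 0.289).
Applying E = E° − (RT ln10/nF)·log Q gives +0.50 − (0.0641/2)(0.289) = +0.49 V.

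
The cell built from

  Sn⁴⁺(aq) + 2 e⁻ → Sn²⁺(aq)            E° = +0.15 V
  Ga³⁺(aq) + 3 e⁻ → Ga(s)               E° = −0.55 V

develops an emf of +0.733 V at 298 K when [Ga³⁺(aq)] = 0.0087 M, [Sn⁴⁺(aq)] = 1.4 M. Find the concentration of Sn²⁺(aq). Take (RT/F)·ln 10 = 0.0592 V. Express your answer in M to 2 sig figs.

2.5 M

The Sn⁴⁺/Sn²⁺ couple has the larger reduction potential, so it is the cathode: E°cell = +0.15 − (−0.55) = +0.70 V and n = 6.
From the Nernst equation, log Q = n(E° − E)/0.0592 = 6·(+0.70 − (+0.733))/0.0592 = −3.345.
Balancing electrons gives 3 Sn⁴⁺(aq) + 2 Ga(s) → 3 Sn²⁺(aq) + 2 Ga³⁺(aq); thus Q = ([Sn²⁺(aq)]^3·[Ga³⁺(aq)]^2) / [Sn⁴⁺(aq)]^3.
Solving for the unknown gives log [Sn²⁺(aq)] = 0.405, so [Sn²⁺(aq)] ≈ 2.5 M.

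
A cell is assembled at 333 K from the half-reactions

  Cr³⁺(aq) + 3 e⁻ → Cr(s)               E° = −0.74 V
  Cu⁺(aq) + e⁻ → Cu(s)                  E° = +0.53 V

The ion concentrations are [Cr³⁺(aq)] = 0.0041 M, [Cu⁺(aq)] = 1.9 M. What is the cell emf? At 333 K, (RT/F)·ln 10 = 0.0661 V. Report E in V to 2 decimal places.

+1.34 V

Cu⁺/Cu is reduced (cathode, E° = +0.53 V) and Cr³⁺/Cr is oxidized (anode).
E°cell = E°cat − E°an = +0.53 − (−0.74) = +1.27 V; n = 3.
The balanced reaction is 3 Cu⁺(aq) + Cr(s) → 3 Cu(s) + Cr³⁺(aq), so Q = [Cr³⁺(aq)] / [Cu⁺(aq)]^3 = 0.000598 and log Q = −3.223.
By the Nernst equation, E = +1.27 − (0.0661/3)·(−3.223) = +1.34 V.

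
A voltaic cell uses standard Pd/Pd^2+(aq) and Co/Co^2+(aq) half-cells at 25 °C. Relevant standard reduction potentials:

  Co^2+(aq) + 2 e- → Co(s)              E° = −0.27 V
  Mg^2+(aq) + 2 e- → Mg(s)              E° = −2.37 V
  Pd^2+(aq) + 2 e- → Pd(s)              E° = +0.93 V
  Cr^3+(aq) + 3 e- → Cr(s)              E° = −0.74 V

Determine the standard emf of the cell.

Of the two couples in this cell, the one with the more positive reduction potential is reduced at the cathode: here that is Pd²⁺/Pd (+0.93 V); Co²⁺/Co (−0.27 V) is the anode.
E°cell = E°(cathode) − E°(anode) = +0.93 − (−0.27) = +1.20 V.

+1.20 V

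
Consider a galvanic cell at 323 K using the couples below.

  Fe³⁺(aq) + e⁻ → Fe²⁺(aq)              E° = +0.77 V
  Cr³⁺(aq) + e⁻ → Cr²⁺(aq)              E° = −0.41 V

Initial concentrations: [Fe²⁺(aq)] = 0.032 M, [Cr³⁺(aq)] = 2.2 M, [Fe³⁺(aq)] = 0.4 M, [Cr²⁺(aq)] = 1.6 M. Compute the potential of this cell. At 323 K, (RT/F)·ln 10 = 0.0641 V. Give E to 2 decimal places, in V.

Fe³⁺/Fe²⁺ is reduced (cathode, E° = +0.77 V) and Cr³⁺/Cr²⁺ is oxidized (anode).
The standard potential is +0.77 − (−0.41) = +1.18 V and the balanced reaction transfers n = 1 electron.
Balancing gives Fe³⁺(aq) + Cr²⁺(aq) → Fe²⁺(aq) + Cr³⁺(aq); hence Q = ([Fe²⁺(aq)]·[Cr³⁺(aq)]) / ([Fe³⁺(aq)]·[Cr²⁺(aq)]) = 0.11 (log Q = −0.959).
Applying E = E° − (RT ln10/nF)·log Q gives +1.18 − (0.0641/1)(−0.959) = +1.24 V.

+1.24 V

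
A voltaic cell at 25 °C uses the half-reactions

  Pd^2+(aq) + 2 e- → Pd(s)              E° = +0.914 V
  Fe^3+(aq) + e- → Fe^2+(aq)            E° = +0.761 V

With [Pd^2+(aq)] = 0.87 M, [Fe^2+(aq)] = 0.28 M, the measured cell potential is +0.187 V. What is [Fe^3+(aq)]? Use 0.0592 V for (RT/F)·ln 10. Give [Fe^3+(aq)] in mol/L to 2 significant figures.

0.070 M

With Pd²⁺/Pd at the cathode and Fe³⁺/Fe²⁺ at the anode, E°cell = +0.914 − (+0.761) = +0.153 V (n = 2).
Since E = E° − (0.0592/n)·log Q, log Q = n(E° − E)/0.0592 = −1.149.
The balanced reaction is Pd^2+(aq) + 2 Fe^2+(aq) → Pd(s) + 2 Fe^3+(aq), so Q = [Fe^3+(aq)]^2 / ([Pd^2+(aq)]·[Fe^2+(aq)]^2).
Isolating [Fe^3+(aq)] in Q = 10^{−1.149} yields log [Fe^3+(aq)] = −1.158, i.e. 0.070 M.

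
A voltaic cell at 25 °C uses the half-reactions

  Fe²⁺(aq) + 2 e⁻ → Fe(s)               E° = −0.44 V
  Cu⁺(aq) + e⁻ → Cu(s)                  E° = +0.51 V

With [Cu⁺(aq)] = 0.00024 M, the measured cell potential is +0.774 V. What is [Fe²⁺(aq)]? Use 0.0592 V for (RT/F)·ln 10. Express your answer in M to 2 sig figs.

0.051 M

With Cu⁺/Cu at the cathode and Fe²⁺/Fe at the anode, E°cell = +0.51 − (−0.44) = +0.95 V (n = 2).
Since E = E° − (0.0592/n)·log Q, log Q = n(E° − E)/0.0592 = 5.946.
For 2 Cu⁺(aq) + Fe(s) → 2 Cu(s) + Fe²⁺(aq), the reaction quotient is Q = [Fe²⁺(aq)] / [Cu⁺(aq)]^2.
Substituting the known concentrations and solving, log [Fe²⁺(aq)] = −1.294 and [Fe²⁺(aq)] = 0.051 M.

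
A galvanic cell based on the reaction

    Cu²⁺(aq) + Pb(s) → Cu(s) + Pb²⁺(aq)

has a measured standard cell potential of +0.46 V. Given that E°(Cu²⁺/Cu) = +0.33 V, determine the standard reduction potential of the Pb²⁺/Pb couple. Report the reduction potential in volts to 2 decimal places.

−0.13 V

In the reaction as written the Cu²⁺/Cu couple is reduced (cathode) and Pb²⁺/Pb is oxidized (anode), so E°cell = E°(Cu²⁺/Cu) − E°(Pb²⁺/Pb).
E°(Pb²⁺/Pb) = E°(cathode) − E°cell = +0.33 − (+0.46) = −0.13 V.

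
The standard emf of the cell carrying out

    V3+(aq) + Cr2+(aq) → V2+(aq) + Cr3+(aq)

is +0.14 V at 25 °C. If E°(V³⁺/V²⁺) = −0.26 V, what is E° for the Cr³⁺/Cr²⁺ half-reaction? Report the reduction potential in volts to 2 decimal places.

In the reaction as written the V³⁺/V²⁺ couple is reduced (cathode) and Cr³⁺/Cr²⁺ is oxidized (anode), so E°cell = E°(V³⁺/V²⁺) − E°(Cr³⁺/Cr²⁺).
E°(Cr³⁺/Cr²⁺) = E°(cathode) − E°cell = −0.26 − (+0.14) = −0.40 V.

−0.40 V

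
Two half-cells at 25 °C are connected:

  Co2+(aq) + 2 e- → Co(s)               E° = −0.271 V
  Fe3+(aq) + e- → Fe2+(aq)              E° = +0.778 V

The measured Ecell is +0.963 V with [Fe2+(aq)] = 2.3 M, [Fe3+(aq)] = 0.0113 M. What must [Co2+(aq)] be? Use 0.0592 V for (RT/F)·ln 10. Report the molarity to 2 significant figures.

The Fe³⁺/Fe²⁺ couple has the larger reduction potential, so it is the cathode: E°cell = +0.778 − (−0.271) = +1.049 V and n = 2.
From the Nernst equation, log Q = n(E° − E)/0.0592 = 2·(+1.049 − (+0.963))/0.0592 = 2.905.
The balanced reaction is 2 Fe3+(aq) + Co(s) → 2 Fe2+(aq) + Co2+(aq), so Q = ([Fe2+(aq)]^2·[Co2+(aq)]) / [Fe3+(aq)]^2.
Solving for the unknown gives log [Co2+(aq)] = −1.712, so [Co2+(aq)] ≈ 0.019 M.

0.019 M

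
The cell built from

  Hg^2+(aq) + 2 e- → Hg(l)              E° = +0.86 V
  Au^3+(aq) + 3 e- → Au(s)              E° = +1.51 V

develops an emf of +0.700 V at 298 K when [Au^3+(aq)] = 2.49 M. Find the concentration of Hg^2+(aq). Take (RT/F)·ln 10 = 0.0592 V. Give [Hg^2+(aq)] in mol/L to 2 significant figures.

With Au³⁺/Au at the cathode and Hg²⁺/Hg at the anode, E°cell = +1.51 − (+0.86) = +0.65 V (n = 6).
From the Nernst equation, log Q = n(E° − E)/0.0592 = 6·(+0.65 − (+0.700))/0.0592 = −5.068.
The balanced reaction is 2 Au^3+(aq) + 3 Hg(l) → 2 Au(s) + 3 Hg^2+(aq), so Q = [Hg^2+(aq)]^3 / [Au^3+(aq)]^2.
Isolating [Hg^2+(aq)] in Q = 10^{−5.068} yields log [Hg^2+(aq)] = −1.425, i.e. 0.038 M.

0.038 M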